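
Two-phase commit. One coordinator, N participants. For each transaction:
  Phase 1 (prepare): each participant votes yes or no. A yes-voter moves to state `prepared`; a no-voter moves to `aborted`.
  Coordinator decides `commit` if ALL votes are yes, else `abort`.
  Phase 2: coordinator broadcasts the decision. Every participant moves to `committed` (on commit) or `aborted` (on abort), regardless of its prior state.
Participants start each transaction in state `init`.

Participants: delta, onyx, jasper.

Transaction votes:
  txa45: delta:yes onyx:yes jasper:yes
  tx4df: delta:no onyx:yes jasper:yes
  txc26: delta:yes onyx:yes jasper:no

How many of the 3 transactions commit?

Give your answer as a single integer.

txa45: all yes -> commit (commits=1)
tx4df: no from delta -> abort (commits=1)
txc26: no from jasper -> abort (commits=1)

Answer: 1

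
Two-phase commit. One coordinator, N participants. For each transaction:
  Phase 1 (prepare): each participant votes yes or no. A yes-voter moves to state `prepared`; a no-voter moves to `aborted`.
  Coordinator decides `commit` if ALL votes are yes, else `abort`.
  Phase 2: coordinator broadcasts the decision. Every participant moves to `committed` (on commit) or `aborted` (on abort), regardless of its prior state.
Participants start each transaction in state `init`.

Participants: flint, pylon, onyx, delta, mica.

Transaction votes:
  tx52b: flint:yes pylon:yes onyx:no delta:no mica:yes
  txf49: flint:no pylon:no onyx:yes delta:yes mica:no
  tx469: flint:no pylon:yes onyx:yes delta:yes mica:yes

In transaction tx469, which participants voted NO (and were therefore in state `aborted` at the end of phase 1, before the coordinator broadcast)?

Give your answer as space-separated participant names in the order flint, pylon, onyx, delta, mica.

Answer: flint

Derivation:
Txn tx469 phase 1: flint no -> aborted; pylon yes -> prepared; onyx yes -> prepared; delta yes -> prepared; mica yes -> prepared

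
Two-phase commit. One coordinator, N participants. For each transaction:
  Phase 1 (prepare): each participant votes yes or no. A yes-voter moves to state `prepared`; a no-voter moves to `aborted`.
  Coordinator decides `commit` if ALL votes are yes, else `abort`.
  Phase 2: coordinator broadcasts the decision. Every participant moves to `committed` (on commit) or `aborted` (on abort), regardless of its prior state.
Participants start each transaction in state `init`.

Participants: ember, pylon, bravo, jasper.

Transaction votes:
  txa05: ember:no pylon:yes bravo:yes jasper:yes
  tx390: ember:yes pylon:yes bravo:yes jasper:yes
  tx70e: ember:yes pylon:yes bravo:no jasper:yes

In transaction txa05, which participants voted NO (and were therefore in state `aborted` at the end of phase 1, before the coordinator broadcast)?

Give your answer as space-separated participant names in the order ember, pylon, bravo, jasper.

Txn txa05 phase 1: ember no -> aborted; pylon yes -> prepared; bravo yes -> prepared; jasper yes -> prepared

Answer: ember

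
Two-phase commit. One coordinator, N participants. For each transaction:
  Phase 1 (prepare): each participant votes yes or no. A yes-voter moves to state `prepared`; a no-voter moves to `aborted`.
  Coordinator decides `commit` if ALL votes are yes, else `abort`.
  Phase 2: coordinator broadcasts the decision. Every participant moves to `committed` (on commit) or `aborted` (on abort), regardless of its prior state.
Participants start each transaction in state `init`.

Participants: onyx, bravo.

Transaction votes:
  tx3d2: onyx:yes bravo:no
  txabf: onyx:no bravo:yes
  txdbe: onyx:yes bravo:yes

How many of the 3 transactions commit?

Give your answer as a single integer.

tx3d2: no from bravo -> abort (commits=0)
txabf: no from onyx -> abort (commits=0)
txdbe: all yes -> commit (commits=1)

Answer: 1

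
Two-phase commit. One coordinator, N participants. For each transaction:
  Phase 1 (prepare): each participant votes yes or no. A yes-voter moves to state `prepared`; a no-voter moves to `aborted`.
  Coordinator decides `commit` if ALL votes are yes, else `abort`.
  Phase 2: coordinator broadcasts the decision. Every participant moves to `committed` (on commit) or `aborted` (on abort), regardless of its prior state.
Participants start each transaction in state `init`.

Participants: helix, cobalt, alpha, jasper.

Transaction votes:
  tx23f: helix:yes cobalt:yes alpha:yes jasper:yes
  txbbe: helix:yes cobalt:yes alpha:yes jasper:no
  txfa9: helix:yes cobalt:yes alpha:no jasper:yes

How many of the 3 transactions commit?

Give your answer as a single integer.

tx23f: all yes -> commit (commits=1)
txbbe: no from jasper -> abort (commits=1)
txfa9: no from alpha -> abort (commits=1)

Answer: 1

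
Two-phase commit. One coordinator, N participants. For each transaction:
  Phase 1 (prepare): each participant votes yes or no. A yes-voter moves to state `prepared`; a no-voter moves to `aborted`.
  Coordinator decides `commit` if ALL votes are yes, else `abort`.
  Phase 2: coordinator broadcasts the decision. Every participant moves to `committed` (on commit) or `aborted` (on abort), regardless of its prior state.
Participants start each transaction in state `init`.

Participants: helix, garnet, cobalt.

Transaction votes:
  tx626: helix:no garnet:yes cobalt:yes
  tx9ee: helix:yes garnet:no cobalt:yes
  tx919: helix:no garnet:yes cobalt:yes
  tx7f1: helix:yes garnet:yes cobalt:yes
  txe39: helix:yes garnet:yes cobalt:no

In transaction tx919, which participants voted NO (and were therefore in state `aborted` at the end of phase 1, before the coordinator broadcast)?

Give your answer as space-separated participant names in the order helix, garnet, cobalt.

Txn tx919 phase 1: helix no -> aborted; garnet yes -> prepared; cobalt yes -> prepared

Answer: helix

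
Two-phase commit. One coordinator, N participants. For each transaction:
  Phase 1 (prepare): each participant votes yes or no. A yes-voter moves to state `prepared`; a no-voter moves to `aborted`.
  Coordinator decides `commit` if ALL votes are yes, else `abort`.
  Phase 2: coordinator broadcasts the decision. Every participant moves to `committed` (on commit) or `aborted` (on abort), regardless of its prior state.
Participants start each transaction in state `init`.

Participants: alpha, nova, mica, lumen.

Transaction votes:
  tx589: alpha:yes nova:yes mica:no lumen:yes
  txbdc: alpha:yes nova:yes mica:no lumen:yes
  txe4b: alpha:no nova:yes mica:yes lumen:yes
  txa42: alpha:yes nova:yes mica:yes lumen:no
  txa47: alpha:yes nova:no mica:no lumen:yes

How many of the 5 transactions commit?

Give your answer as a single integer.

tx589: no from mica -> abort (commits=0)
txbdc: no from mica -> abort (commits=0)
txe4b: no from alpha -> abort (commits=0)
txa42: no from lumen -> abort (commits=0)
txa47: no from nova, mica -> abort (commits=0)

Answer: 0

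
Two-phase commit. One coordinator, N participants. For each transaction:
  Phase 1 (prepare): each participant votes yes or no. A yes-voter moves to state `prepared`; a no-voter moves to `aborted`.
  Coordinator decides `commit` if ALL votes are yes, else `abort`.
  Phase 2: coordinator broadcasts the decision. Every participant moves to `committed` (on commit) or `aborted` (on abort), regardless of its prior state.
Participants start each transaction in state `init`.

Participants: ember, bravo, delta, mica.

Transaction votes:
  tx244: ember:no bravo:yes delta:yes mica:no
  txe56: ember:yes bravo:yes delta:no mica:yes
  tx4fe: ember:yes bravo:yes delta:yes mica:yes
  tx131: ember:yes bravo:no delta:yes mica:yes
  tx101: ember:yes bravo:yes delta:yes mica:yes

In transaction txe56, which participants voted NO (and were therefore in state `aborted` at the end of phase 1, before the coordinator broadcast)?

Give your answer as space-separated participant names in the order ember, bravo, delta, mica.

Answer: delta

Derivation:
Txn txe56 phase 1: ember yes -> prepared; bravo yes -> prepared; delta no -> aborted; mica yes -> prepared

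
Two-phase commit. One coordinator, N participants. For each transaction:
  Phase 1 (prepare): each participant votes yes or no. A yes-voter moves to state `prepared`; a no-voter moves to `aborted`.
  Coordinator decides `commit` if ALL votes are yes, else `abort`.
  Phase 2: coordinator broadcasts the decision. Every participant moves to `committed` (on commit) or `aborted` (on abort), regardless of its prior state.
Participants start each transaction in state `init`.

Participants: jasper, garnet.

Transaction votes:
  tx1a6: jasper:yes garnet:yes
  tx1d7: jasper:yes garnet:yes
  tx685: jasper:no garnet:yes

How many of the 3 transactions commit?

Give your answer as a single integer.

tx1a6: all yes -> commit (commits=1)
tx1d7: all yes -> commit (commits=2)
tx685: no from jasper -> abort (commits=2)

Answer: 2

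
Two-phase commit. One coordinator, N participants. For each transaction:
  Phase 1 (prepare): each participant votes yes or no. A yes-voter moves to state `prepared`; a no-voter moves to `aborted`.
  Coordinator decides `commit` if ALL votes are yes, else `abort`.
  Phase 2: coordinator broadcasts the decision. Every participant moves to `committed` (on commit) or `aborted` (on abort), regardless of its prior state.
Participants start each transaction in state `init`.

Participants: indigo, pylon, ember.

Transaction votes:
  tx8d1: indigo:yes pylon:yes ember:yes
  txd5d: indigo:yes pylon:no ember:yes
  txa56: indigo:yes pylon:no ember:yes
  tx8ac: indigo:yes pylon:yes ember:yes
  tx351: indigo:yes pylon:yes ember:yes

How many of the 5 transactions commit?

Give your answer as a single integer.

Answer: 3

Derivation:
tx8d1: all yes -> commit (commits=1)
txd5d: no from pylon -> abort (commits=1)
txa56: no from pylon -> abort (commits=1)
tx8ac: all yes -> commit (commits=2)
tx351: all yes -> commit (commits=3)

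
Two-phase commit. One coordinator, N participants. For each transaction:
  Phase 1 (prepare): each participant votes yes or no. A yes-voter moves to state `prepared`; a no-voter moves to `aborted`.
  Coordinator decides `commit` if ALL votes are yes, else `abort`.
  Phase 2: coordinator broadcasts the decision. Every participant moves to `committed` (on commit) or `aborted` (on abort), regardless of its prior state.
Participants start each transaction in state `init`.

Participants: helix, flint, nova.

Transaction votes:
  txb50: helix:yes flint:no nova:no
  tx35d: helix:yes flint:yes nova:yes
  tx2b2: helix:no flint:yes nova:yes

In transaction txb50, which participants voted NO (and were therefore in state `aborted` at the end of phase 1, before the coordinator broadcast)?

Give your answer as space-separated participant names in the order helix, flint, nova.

Answer: flint nova

Derivation:
Txn txb50 phase 1: helix yes -> prepared; flint no -> aborted; nova no -> aborted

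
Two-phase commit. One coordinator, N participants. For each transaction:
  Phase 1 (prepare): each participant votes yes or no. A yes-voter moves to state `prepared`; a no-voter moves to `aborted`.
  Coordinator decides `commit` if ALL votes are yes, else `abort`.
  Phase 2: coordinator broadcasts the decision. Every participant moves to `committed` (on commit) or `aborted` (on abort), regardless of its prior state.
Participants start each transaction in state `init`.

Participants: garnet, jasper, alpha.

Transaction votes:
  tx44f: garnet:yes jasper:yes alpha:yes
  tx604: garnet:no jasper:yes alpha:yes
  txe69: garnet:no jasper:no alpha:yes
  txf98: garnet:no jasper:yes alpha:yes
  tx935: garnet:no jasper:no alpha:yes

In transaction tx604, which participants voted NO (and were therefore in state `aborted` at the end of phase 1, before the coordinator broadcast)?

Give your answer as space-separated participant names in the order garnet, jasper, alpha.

Answer: garnet

Derivation:
Txn tx604 phase 1: garnet no -> aborted; jasper yes -> prepared; alpha yes -> prepared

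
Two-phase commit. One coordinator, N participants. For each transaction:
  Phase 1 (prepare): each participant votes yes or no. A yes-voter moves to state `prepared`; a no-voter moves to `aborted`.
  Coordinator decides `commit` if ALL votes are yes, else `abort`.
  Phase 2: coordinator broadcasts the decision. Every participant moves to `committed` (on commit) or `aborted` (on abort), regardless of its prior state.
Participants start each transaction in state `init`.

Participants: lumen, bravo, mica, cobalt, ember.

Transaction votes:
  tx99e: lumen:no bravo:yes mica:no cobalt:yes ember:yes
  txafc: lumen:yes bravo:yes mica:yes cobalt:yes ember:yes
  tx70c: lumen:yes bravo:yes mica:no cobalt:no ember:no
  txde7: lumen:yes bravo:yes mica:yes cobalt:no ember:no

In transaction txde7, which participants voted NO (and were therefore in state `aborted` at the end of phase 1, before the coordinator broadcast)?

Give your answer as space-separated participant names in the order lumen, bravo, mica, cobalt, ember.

Answer: cobalt ember

Derivation:
Txn txde7 phase 1: lumen yes -> prepared; bravo yes -> prepared; mica yes -> prepared; cobalt no -> aborted; ember no -> aborted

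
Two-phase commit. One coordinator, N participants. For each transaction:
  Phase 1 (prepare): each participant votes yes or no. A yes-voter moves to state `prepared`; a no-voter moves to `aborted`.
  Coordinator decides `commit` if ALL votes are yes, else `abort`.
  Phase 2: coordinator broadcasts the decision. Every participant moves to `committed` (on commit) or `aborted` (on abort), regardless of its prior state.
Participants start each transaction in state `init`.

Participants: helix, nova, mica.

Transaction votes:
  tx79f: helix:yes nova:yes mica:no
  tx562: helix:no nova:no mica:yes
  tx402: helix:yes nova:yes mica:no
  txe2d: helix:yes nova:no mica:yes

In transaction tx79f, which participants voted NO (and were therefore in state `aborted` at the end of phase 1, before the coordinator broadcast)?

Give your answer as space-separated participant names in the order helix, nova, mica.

Txn tx79f phase 1: helix yes -> prepared; nova yes -> prepared; mica no -> aborted

Answer: mica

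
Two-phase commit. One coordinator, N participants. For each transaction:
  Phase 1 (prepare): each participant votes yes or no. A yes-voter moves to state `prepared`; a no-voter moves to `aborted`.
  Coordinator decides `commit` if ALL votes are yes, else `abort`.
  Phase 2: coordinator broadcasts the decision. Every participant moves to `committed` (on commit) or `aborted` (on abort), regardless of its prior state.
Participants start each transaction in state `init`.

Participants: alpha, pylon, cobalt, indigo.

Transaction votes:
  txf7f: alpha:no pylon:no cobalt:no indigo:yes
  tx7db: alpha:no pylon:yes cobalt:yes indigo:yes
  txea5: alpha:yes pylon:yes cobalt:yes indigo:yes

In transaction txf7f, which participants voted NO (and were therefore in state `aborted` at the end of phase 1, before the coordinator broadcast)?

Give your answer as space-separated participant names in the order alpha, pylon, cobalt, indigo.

Txn txf7f phase 1: alpha no -> aborted; pylon no -> aborted; cobalt no -> aborted; indigo yes -> prepared

Answer: alpha pylon cobalt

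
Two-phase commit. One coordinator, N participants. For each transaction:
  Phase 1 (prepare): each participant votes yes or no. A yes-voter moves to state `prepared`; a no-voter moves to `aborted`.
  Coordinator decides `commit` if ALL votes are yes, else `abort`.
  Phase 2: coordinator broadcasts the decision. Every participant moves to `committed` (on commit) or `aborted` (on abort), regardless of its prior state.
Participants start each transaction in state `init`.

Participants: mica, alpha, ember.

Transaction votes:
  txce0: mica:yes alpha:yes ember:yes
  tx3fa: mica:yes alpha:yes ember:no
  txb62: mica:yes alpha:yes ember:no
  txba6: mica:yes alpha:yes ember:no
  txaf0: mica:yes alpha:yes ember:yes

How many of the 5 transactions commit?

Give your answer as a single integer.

txce0: all yes -> commit (commits=1)
tx3fa: no from ember -> abort (commits=1)
txb62: no from ember -> abort (commits=1)
txba6: no from ember -> abort (commits=1)
txaf0: all yes -> commit (commits=2)

Answer: 2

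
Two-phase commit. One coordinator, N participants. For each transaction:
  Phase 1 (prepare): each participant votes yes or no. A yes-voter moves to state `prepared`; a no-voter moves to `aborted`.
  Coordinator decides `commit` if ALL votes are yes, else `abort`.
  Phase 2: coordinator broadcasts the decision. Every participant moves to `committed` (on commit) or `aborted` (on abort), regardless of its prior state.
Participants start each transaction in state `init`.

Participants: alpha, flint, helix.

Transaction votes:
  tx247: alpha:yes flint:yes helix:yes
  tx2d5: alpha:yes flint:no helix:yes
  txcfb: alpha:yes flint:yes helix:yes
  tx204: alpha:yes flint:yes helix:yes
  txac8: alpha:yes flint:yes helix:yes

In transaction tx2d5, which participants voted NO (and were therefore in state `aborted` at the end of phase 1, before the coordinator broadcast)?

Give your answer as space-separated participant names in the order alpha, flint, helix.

Answer: flint

Derivation:
Txn tx2d5 phase 1: alpha yes -> prepared; flint no -> aborted; helix yes -> prepared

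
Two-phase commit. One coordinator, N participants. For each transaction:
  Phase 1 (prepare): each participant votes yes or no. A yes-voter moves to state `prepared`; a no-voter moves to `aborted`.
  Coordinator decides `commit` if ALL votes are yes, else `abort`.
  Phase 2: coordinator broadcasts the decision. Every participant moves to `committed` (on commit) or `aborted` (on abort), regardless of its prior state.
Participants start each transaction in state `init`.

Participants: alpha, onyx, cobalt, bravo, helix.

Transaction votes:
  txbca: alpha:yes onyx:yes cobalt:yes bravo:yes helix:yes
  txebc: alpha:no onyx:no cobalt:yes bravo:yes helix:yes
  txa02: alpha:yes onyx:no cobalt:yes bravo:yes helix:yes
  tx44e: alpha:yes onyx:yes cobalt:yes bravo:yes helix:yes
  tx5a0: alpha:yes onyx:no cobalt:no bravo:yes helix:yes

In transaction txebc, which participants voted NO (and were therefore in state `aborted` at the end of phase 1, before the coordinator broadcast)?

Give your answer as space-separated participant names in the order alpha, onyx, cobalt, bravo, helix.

Txn txebc phase 1: alpha no -> aborted; onyx no -> aborted; cobalt yes -> prepared; bravo yes -> prepared; helix yes -> prepared

Answer: alpha onyx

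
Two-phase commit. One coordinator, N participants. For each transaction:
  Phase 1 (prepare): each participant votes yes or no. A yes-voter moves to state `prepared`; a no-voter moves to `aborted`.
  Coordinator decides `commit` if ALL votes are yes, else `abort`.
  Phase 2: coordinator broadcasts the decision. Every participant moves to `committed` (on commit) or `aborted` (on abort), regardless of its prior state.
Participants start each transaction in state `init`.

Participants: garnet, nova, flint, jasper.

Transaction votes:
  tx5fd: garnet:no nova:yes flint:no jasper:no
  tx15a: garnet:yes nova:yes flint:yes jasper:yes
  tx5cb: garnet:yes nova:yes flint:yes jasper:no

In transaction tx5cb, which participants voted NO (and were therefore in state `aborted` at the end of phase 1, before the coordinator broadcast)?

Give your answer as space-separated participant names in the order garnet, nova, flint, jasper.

Answer: jasper

Derivation:
Txn tx5cb phase 1: garnet yes -> prepared; nova yes -> prepared; flint yes -> prepared; jasper no -> aborted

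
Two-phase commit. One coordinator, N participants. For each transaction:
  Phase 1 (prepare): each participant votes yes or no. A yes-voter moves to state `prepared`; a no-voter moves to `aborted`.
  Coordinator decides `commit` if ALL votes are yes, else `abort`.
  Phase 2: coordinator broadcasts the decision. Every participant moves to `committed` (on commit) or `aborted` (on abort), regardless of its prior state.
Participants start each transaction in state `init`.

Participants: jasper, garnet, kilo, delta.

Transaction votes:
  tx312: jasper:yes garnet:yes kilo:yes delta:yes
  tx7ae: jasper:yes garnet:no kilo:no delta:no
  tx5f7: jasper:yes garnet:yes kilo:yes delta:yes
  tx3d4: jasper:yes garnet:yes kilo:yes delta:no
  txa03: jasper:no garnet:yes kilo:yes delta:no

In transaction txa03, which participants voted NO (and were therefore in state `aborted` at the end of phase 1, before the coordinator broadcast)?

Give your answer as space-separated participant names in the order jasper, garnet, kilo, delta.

Txn txa03 phase 1: jasper no -> aborted; garnet yes -> prepared; kilo yes -> prepared; delta no -> aborted

Answer: jasper delta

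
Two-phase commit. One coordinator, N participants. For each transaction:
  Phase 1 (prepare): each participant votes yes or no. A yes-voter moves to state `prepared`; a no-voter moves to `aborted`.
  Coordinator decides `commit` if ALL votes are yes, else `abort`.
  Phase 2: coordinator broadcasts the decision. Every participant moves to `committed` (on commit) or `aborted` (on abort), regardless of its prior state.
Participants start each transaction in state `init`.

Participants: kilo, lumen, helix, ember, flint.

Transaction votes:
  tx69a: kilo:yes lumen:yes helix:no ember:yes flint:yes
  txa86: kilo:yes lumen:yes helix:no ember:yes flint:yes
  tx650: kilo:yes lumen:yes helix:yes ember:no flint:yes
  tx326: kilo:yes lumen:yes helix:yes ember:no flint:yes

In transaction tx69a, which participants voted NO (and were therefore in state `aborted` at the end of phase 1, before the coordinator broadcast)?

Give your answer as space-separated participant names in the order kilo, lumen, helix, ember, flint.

Answer: helix

Derivation:
Txn tx69a phase 1: kilo yes -> prepared; lumen yes -> prepared; helix no -> aborted; ember yes -> prepared; flint yes -> prepared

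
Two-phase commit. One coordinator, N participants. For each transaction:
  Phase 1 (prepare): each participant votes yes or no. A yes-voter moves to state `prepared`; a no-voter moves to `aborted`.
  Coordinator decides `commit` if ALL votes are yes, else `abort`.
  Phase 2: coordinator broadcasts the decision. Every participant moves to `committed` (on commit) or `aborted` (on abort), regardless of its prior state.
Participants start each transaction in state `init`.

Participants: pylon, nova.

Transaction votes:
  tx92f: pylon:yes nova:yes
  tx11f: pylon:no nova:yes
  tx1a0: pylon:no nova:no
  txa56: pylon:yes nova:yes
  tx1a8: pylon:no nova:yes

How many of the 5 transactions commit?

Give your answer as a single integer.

Answer: 2

Derivation:
tx92f: all yes -> commit (commits=1)
tx11f: no from pylon -> abort (commits=1)
tx1a0: no from pylon, nova -> abort (commits=1)
txa56: all yes -> commit (commits=2)
tx1a8: no from pylon -> abort (commits=2)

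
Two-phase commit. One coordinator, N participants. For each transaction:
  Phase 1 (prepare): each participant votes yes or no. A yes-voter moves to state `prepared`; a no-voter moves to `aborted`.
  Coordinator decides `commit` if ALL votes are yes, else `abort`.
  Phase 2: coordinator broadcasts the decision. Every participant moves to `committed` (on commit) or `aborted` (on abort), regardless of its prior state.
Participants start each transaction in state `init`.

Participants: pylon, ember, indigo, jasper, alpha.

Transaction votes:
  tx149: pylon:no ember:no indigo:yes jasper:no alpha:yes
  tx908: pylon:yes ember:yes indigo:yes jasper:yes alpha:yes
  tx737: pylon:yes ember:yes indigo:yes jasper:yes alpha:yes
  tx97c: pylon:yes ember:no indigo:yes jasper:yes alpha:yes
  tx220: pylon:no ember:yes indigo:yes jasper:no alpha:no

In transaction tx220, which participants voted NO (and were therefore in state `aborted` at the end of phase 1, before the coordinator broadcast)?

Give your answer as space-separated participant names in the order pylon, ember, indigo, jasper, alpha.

Txn tx220 phase 1: pylon no -> aborted; ember yes -> prepared; indigo yes -> prepared; jasper no -> aborted; alpha no -> aborted

Answer: pylon jasper alpha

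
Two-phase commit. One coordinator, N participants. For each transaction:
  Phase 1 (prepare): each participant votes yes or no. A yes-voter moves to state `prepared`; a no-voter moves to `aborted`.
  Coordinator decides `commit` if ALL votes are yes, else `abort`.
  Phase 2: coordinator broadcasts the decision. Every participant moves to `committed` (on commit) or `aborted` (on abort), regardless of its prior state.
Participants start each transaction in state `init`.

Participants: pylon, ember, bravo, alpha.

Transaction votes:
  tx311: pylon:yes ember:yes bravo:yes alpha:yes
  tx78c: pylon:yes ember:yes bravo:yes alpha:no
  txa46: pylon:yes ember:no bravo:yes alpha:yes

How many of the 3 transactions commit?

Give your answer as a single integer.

Answer: 1

Derivation:
tx311: all yes -> commit (commits=1)
tx78c: no from alpha -> abort (commits=1)
txa46: no from ember -> abort (commits=1)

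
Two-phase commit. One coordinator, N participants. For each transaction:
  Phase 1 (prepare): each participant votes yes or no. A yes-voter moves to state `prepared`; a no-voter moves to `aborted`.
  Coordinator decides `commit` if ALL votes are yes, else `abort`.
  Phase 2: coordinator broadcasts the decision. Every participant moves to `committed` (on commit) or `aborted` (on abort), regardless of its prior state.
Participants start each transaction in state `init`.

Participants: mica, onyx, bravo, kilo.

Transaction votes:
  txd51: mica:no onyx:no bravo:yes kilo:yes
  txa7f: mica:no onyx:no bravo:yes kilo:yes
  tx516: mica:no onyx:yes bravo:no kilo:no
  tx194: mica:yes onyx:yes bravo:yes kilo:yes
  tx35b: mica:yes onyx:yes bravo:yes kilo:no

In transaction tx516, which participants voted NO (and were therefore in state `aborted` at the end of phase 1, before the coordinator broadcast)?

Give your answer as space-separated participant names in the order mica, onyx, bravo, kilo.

Answer: mica bravo kilo

Derivation:
Txn tx516 phase 1: mica no -> aborted; onyx yes -> prepared; bravo no -> aborted; kilo no -> aborted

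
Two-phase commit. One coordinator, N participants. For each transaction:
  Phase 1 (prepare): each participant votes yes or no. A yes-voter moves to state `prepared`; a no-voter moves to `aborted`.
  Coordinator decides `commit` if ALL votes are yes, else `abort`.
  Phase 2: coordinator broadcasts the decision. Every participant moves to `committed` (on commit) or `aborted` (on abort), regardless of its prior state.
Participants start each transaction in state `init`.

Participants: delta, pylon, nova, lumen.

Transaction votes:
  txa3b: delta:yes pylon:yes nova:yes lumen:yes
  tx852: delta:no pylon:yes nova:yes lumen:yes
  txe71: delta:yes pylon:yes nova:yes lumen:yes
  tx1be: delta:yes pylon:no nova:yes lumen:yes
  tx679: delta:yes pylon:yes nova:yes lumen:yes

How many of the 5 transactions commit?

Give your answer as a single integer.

txa3b: all yes -> commit (commits=1)
tx852: no from delta -> abort (commits=1)
txe71: all yes -> commit (commits=2)
tx1be: no from pylon -> abort (commits=2)
tx679: all yes -> commit (commits=3)

Answer: 3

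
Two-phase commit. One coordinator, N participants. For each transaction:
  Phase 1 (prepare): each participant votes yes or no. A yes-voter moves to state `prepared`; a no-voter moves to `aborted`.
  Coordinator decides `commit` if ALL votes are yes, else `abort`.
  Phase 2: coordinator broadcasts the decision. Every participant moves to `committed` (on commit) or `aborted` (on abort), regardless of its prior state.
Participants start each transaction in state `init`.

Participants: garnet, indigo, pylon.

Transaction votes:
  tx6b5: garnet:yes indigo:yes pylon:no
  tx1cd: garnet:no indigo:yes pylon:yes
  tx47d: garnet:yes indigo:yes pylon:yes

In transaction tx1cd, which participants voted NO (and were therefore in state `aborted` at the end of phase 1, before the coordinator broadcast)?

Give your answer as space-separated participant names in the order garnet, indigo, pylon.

Answer: garnet

Derivation:
Txn tx1cd phase 1: garnet no -> aborted; indigo yes -> prepared; pylon yes -> prepared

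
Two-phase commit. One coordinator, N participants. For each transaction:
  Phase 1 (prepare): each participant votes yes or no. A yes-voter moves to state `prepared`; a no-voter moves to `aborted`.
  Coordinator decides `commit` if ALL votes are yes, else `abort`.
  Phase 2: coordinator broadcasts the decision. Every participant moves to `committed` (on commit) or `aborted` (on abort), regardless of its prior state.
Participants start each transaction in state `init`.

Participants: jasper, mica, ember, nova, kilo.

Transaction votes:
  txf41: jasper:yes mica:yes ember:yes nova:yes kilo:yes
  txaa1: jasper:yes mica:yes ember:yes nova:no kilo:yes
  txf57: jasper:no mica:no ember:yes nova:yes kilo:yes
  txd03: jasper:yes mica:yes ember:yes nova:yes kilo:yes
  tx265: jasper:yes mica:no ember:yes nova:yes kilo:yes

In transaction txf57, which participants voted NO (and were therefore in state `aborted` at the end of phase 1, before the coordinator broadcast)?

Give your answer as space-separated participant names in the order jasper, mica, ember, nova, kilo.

Txn txf57 phase 1: jasper no -> aborted; mica no -> aborted; ember yes -> prepared; nova yes -> prepared; kilo yes -> prepared

Answer: jasper mica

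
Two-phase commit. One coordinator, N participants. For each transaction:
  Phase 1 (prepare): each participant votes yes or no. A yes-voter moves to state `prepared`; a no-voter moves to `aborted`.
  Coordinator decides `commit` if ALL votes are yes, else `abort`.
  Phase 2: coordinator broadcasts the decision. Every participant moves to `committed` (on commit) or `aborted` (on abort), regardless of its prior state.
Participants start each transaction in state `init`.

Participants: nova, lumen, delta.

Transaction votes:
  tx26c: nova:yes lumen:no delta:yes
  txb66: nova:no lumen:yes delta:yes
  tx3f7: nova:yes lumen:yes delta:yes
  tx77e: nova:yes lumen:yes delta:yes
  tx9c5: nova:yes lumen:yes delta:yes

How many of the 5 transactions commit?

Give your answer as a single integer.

Answer: 3

Derivation:
tx26c: no from lumen -> abort (commits=0)
txb66: no from nova -> abort (commits=0)
tx3f7: all yes -> commit (commits=1)
tx77e: all yes -> commit (commits=2)
tx9c5: all yes -> commit (commits=3)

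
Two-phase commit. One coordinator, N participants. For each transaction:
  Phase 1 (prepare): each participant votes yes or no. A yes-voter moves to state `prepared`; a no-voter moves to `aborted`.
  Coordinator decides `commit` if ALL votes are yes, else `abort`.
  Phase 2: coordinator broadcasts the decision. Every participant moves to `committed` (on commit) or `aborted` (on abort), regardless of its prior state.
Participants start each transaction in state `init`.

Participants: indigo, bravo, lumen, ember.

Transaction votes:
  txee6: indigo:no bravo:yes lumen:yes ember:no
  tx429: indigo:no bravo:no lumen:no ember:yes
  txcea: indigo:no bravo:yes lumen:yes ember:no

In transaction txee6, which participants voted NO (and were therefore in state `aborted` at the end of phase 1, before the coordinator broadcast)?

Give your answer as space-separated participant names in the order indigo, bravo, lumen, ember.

Answer: indigo ember

Derivation:
Txn txee6 phase 1: indigo no -> aborted; bravo yes -> prepared; lumen yes -> prepared; ember no -> aborted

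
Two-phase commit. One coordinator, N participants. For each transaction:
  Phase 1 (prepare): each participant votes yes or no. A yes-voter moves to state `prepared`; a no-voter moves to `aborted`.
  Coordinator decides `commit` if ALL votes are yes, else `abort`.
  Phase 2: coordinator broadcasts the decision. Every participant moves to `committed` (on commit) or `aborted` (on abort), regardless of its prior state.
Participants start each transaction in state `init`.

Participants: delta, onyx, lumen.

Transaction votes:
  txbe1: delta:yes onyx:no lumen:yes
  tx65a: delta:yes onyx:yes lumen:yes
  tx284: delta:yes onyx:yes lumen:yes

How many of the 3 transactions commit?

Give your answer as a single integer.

txbe1: no from onyx -> abort (commits=0)
tx65a: all yes -> commit (commits=1)
tx284: all yes -> commit (commits=2)

Answer: 2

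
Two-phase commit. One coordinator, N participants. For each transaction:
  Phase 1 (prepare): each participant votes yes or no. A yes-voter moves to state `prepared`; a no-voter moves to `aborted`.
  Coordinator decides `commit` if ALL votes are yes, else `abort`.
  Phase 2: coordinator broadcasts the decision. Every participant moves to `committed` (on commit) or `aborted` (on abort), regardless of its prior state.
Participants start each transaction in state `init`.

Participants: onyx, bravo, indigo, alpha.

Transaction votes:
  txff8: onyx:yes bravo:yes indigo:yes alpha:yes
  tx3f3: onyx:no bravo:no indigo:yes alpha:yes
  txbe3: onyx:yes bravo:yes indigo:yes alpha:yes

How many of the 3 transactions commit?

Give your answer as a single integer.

Answer: 2

Derivation:
txff8: all yes -> commit (commits=1)
tx3f3: no from onyx, bravo -> abort (commits=1)
txbe3: all yes -> commit (commits=2)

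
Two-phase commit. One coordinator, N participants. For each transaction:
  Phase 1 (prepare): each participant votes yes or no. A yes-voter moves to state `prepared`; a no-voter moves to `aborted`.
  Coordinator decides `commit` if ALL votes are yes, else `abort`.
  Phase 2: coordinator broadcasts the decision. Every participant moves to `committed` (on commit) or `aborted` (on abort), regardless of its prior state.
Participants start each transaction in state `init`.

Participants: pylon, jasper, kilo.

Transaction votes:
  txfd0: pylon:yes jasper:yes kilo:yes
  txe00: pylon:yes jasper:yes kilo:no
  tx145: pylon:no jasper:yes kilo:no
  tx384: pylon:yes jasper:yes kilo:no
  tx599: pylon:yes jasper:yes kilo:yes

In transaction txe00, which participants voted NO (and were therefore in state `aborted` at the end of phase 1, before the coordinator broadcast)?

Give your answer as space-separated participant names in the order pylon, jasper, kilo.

Txn txe00 phase 1: pylon yes -> prepared; jasper yes -> prepared; kilo no -> aborted

Answer: kilo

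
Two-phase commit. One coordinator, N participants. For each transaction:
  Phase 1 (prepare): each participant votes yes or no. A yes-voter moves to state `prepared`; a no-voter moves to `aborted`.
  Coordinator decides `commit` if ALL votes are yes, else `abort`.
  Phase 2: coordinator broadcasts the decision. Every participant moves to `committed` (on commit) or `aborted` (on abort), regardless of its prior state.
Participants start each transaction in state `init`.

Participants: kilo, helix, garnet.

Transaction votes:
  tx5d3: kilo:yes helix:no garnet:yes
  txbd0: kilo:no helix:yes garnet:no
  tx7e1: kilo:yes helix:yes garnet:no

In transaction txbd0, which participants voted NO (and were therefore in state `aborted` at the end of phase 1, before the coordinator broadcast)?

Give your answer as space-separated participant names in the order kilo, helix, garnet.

Txn txbd0 phase 1: kilo no -> aborted; helix yes -> prepared; garnet no -> aborted

Answer: kilo garnet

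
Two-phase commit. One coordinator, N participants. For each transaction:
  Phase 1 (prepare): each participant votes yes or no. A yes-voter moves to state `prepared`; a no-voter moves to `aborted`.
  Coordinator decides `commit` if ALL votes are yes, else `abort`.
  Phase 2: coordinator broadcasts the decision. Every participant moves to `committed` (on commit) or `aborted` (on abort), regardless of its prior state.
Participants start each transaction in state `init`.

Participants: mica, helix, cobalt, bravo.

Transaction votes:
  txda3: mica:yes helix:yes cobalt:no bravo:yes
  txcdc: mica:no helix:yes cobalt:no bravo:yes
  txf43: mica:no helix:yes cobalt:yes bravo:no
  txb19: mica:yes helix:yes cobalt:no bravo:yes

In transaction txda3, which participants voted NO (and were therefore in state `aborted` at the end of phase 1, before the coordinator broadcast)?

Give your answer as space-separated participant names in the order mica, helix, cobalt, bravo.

Answer: cobalt

Derivation:
Txn txda3 phase 1: mica yes -> prepared; helix yes -> prepared; cobalt no -> aborted; bravo yes -> prepared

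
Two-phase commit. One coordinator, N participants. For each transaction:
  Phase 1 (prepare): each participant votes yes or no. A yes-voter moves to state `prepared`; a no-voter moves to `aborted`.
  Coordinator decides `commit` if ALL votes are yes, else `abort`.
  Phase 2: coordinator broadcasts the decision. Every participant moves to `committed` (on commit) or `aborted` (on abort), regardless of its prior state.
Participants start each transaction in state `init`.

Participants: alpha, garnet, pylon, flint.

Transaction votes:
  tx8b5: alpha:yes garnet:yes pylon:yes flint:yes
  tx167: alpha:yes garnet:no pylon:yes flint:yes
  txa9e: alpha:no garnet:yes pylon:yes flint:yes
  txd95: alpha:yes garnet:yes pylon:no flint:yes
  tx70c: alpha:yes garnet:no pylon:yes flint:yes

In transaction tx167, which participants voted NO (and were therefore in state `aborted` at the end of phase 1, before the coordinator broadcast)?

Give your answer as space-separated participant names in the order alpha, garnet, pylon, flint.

Txn tx167 phase 1: alpha yes -> prepared; garnet no -> aborted; pylon yes -> prepared; flint yes -> prepared

Answer: garnet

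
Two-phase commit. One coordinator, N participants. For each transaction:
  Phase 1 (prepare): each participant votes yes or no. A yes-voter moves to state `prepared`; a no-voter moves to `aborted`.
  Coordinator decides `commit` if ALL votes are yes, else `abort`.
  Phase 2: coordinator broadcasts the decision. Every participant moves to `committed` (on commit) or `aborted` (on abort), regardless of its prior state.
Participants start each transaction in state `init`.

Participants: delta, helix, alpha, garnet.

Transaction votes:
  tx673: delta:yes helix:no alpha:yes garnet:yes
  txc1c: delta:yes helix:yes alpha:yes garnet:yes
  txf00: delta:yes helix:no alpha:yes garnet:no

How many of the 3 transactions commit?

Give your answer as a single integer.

Answer: 1

Derivation:
tx673: no from helix -> abort (commits=0)
txc1c: all yes -> commit (commits=1)
txf00: no from helix, garnet -> abort (commits=1)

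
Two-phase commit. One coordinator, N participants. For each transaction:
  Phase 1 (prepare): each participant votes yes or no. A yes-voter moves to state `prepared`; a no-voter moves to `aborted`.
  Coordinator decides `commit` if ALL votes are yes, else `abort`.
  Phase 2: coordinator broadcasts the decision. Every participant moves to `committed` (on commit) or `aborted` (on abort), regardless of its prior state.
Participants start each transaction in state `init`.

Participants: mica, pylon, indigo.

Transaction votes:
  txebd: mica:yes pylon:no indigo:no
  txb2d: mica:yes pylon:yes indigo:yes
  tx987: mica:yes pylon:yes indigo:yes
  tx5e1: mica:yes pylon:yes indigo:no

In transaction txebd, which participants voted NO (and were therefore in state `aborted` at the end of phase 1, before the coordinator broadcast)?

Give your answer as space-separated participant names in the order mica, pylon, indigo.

Txn txebd phase 1: mica yes -> prepared; pylon no -> aborted; indigo no -> aborted

Answer: pylon indigo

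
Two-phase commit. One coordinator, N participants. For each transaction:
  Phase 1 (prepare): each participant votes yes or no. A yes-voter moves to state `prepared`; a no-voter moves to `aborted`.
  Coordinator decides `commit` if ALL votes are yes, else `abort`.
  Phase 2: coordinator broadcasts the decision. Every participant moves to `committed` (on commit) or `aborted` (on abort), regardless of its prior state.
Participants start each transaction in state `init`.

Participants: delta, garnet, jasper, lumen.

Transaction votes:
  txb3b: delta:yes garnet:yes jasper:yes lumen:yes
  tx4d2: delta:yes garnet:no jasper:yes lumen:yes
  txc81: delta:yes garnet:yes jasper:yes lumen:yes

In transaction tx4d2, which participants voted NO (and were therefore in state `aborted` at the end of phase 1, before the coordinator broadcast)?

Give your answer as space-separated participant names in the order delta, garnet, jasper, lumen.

Txn tx4d2 phase 1: delta yes -> prepared; garnet no -> aborted; jasper yes -> prepared; lumen yes -> prepared

Answer: garnet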